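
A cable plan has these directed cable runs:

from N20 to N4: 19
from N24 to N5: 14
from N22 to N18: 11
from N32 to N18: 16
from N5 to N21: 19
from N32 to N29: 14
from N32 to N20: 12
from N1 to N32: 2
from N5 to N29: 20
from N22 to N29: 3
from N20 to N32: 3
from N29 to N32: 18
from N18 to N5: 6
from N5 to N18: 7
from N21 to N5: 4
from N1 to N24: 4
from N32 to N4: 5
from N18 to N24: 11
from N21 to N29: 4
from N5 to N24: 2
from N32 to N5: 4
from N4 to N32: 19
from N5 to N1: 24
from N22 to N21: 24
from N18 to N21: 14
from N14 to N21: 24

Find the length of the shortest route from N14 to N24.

Shortest distances from N14:
N14: 0
N21: 24  (via N14)
N5: 28  (via N21)
N29: 28  (via N21)
N24: 30  (via N5)
Shortest route: N14–N21–N5–N24 = 30.

30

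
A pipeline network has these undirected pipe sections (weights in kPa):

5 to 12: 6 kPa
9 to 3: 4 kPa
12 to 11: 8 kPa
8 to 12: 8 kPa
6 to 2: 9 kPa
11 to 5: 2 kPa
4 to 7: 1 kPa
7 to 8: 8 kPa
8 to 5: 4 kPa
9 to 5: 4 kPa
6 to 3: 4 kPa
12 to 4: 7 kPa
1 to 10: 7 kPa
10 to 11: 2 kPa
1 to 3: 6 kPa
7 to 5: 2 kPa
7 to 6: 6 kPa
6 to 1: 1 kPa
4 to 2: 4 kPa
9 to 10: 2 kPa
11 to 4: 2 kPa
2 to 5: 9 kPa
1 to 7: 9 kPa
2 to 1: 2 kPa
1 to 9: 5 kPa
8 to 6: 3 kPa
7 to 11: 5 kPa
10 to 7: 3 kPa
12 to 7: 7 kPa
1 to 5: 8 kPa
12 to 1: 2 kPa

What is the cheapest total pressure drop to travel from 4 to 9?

Compare a few routes:
4–7–10–9: 1+3+2 = 6
4–7–5–9: 1+2+4 = 7
Cheapest is 4–7–10–9 at 6 kPa.

6 kPa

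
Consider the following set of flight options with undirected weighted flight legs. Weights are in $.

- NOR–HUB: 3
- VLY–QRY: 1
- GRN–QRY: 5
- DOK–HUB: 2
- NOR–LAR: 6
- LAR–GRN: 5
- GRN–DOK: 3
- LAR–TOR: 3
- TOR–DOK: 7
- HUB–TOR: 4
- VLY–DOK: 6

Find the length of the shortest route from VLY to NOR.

Compare a few routes:
VLY - QRY - GRN - DOK - HUB - NOR: 1+5+3+2+3 = 14
VLY - QRY - GRN - LAR - NOR: 1+5+5+6 = 17
VLY - DOK - GRN - LAR - NOR: 6+3+5+6 = 20
VLY - DOK - HUB - NOR: 6+2+3 = 11
Cheapest is VLY - DOK - HUB - NOR at $11.

$11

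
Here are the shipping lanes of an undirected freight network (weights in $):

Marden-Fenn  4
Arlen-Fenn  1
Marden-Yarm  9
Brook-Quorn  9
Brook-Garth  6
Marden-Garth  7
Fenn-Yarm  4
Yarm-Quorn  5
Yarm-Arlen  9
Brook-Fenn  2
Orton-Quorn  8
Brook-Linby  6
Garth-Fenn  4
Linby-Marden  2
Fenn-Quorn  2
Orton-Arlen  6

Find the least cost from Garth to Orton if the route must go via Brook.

$15

Shortest Garth→Brook: Garth → Brook = 6
Shortest Brook→Orton: Brook → Fenn → Arlen → Orton = 9
Total via Brook: 6 + 9 = $15.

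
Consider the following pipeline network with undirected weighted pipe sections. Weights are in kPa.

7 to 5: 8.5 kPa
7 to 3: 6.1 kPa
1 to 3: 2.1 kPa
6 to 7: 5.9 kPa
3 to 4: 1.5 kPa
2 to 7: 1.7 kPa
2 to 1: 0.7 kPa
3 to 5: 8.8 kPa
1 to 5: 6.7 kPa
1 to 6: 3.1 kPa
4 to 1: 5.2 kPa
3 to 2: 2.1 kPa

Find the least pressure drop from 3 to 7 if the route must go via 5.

17.3 kPa

Shortest 3→5: 3–5 = 8.8
Shortest 5→7: 5–7 = 8.5
Total via 5: 8.8 + 8.5 = 17.3 kPa.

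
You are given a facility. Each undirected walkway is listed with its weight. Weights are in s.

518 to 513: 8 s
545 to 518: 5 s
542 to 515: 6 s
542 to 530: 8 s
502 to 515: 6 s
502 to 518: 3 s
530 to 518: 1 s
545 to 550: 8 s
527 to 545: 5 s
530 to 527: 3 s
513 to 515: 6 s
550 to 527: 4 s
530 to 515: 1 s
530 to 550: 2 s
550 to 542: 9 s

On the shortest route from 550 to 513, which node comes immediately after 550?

530

Compare a few routes:
550 - 530 - 515 - 513: 2+1+6 = 9
550 - 530 - 518 - 513: 2+1+8 = 11
Cheapest is 550 - 530 - 515 - 513 at 9 s.
So from 550 the first move is to 530.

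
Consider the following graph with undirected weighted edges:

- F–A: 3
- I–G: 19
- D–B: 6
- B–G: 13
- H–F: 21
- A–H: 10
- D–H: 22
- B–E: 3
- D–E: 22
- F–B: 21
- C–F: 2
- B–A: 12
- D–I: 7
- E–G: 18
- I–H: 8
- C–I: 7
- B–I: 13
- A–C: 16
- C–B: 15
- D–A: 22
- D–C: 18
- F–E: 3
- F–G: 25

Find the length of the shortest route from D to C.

Candidate routes:
D–B–C: 6+15 = 21
D–C: 18 = 18
D–I–C: 7+7 = 14
Cheapest is D–I–C at 14.

14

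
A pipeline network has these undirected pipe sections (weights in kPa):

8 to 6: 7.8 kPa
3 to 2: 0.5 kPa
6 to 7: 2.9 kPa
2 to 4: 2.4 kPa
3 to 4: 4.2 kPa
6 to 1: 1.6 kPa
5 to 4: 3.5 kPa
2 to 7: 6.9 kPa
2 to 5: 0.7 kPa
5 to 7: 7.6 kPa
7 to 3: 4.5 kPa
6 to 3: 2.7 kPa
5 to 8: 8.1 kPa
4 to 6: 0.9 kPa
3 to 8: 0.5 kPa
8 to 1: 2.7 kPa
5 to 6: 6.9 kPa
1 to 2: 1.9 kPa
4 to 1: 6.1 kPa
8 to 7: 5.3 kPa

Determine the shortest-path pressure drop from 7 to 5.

Settle nodes by increasing distance from 7:
7: 0
6: 2.9  (via 7)
4: 3.8  (via 6)
1: 4.5  (via 6)
3: 4.5  (via 7)
2: 5  (via 3)
8: 5  (via 3)
5: 5.7  (via 2)
Shortest route: 7 → 3 → 2 → 5 = 5.7 kPa.

5.7 kPa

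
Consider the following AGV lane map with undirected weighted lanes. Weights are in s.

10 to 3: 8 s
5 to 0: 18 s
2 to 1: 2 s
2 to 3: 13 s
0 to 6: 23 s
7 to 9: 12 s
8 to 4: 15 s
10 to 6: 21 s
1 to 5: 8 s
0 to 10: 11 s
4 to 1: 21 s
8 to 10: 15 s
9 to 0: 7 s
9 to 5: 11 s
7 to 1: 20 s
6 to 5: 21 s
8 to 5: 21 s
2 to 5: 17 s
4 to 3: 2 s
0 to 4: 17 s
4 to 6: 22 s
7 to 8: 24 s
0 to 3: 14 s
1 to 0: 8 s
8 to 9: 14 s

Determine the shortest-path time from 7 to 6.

Shortest distances from 7:
7: 0
9: 12  (via 7)
0: 19  (via 9)
1: 20  (via 7)
2: 22  (via 1)
5: 23  (via 9)
8: 24  (via 7)
10: 30  (via 0)
3: 33  (via 0)
4: 35  (via 3)
6: 42  (via 0)
Shortest route: 7 → 9 → 0 → 6 = 42 s.

42 s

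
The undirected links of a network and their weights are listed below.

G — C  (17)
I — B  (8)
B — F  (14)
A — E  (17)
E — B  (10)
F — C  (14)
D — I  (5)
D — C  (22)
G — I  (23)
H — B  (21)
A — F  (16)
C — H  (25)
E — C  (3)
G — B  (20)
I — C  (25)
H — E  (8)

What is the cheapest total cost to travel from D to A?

Candidate routes:
D–C–E–A: 22+3+17 = 42
D–I–B–E–A: 5+8+10+17 = 40
D–I–B–F–A: 5+8+14+16 = 43
Cheapest is D–I–B–E–A at 40.

40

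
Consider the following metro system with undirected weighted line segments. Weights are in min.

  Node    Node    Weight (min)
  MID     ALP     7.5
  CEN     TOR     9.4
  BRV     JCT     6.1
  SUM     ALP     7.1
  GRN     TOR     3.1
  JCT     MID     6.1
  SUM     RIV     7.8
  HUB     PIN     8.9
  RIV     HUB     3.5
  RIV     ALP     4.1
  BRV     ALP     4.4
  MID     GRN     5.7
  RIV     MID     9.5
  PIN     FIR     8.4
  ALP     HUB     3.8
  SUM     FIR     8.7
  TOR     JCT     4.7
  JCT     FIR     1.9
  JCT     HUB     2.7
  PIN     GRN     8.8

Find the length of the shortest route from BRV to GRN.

13.9 min

Candidate routes:
BRV → JCT → MID → GRN: 6.1+6.1+5.7 = 17.9
BRV → ALP → MID → GRN: 4.4+7.5+5.7 = 17.6
BRV → JCT → TOR → GRN: 6.1+4.7+3.1 = 13.9
The minimum is 13.9 min via BRV → JCT → TOR → GRN.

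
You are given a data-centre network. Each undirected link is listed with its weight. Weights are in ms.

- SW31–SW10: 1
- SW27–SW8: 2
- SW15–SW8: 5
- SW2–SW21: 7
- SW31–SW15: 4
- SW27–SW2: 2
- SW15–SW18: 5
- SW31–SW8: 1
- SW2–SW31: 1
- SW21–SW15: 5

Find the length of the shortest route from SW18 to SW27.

12 ms

Shortest distances from SW18:
SW18: 0
SW15: 5  (via SW18)
SW31: 9  (via SW15)
SW21: 10  (via SW15)
SW2: 10  (via SW31)
SW10: 10  (via SW31)
SW8: 10  (via SW15)
SW27: 12  (via SW2)
Shortest route: SW18 → SW15 → SW31 → SW2 → SW27 = 12 ms.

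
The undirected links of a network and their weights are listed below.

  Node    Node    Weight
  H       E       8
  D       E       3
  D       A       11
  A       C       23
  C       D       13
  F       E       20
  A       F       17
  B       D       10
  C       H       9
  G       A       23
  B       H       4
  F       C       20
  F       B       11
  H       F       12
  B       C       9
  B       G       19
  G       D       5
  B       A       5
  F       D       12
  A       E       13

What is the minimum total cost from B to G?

15

Settle nodes by increasing distance from B:
B: 0
H: 4  (via B)
A: 5  (via B)
C: 9  (via B)
D: 10  (via B)
F: 11  (via B)
E: 12  (via H)
G: 15  (via D)
Shortest route: B → D → G = 15.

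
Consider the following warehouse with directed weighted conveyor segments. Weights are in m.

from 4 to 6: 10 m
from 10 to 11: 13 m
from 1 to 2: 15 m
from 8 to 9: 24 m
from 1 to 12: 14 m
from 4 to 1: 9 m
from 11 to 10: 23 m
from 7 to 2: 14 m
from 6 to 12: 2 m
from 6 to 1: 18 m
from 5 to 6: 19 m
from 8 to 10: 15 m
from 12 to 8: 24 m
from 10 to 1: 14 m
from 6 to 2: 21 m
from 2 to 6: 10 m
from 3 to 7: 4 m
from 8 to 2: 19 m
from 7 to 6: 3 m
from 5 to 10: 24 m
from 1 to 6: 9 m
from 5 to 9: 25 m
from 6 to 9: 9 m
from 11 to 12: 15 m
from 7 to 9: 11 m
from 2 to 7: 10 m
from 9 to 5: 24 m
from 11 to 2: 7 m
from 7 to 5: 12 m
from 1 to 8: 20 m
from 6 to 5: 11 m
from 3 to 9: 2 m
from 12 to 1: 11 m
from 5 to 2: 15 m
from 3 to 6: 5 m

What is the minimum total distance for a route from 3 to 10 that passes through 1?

Shortest 3→1: 3–6–12–1 = 18
Shortest 1→10: 1–8–10 = 35
Total via 1: 18 + 35 = 53 m.

53 m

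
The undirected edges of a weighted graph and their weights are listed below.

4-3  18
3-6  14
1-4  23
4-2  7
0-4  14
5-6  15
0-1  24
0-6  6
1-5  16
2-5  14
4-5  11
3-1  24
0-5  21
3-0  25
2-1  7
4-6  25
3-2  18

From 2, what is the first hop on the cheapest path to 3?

3

Candidate routes:
2–1–3: 7+24 = 31
2–3: 18 = 18
2–4–3: 7+18 = 25
2–4–0–6–3: 7+14+6+14 = 41
Cheapest is 2–3 at 18.
So from 2 the first move is to 3.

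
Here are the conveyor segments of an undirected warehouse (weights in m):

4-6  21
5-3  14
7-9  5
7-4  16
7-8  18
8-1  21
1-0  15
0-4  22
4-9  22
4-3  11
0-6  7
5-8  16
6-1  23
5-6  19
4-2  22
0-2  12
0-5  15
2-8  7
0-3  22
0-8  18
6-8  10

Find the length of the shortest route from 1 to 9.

Running Dijkstra from 1:
1: 0
0: 15  (via 1)
8: 21  (via 1)
6: 22  (via 0)
2: 27  (via 0)
5: 30  (via 0)
3: 37  (via 0)
4: 37  (via 0)
7: 39  (via 8)
9: 44  (via 7)
Shortest route: 1–8–7–9 = 44 m.

44 m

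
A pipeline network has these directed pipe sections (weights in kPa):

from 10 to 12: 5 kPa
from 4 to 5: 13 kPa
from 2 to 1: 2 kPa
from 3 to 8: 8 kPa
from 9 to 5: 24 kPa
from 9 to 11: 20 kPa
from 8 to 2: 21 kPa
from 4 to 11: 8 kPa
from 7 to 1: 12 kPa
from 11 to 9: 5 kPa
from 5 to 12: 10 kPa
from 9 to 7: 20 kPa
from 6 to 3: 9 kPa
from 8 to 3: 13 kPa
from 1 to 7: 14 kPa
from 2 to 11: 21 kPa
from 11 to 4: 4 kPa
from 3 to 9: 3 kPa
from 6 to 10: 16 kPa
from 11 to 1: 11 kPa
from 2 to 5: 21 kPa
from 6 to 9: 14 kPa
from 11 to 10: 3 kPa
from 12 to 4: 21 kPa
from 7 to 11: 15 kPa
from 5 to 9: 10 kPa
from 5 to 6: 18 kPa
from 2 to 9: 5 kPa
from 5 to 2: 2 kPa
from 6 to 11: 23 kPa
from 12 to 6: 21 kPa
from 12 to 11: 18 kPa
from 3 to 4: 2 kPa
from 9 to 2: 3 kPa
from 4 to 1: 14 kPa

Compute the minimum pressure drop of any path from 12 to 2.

26 kPa

Shortest distances from 12:
12: 0
11: 18  (via 12)
4: 21  (via 12)
6: 21  (via 12)
10: 21  (via 11)
9: 23  (via 11)
2: 26  (via 9)
Shortest route: 12–11–9–2 = 26 kPa.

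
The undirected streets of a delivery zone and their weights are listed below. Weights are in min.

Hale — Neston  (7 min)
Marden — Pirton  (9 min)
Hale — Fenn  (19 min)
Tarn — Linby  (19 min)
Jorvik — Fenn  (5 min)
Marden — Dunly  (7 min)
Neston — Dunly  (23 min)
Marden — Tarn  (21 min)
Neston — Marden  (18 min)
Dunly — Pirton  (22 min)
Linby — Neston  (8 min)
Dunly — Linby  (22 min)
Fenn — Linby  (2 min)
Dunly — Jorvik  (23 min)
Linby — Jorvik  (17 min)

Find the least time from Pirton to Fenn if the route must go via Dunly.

40 min

Shortest Pirton→Dunly: Pirton → Marden → Dunly = 16
Shortest Dunly→Fenn: Dunly → Linby → Fenn = 24
Total via Dunly: 16 + 24 = 40 min.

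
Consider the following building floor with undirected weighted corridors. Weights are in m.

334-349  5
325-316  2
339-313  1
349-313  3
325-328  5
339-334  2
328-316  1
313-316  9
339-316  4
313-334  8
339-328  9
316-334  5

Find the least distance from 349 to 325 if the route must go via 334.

12 m

Best 349 to 334: 349 → 334 costing 5
Best 334 to 325: 334 → 316 → 325 costing 7
Total via 334: 5 + 7 = 12 m.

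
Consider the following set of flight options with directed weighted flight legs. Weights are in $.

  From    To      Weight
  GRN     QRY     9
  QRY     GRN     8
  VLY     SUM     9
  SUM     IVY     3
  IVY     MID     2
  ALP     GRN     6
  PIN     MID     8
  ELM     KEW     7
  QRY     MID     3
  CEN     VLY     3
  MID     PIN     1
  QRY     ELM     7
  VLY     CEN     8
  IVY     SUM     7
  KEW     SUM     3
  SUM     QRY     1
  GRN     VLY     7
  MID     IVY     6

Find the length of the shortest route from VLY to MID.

Settle nodes by increasing distance from VLY:
VLY: 0
CEN: 8  (via VLY)
SUM: 9  (via VLY)
QRY: 10  (via SUM)
IVY: 12  (via SUM)
MID: 13  (via QRY)
Shortest route: VLY → SUM → QRY → MID = $13.

$13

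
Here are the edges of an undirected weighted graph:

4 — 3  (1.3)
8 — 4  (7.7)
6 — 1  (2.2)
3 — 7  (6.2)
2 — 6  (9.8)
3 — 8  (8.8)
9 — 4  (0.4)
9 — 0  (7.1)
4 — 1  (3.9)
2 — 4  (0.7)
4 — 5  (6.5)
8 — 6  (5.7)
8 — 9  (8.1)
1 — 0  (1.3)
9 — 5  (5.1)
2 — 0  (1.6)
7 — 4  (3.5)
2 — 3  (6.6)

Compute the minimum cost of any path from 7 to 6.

Candidate routes:
7 - 3 - 4 - 1 - 6: 6.2+1.3+3.9+2.2 = 13.6
7 - 4 - 1 - 6: 3.5+3.9+2.2 = 9.6
7 - 4 - 2 - 0 - 1 - 6: 3.5+0.7+1.6+1.3+2.2 = 9.3
7 - 3 - 4 - 2 - 0 - 1 - 6: 6.2+1.3+0.7+1.6+1.3+2.2 = 13.3
The minimum is 9.3 via 7 - 4 - 2 - 0 - 1 - 6.

9.3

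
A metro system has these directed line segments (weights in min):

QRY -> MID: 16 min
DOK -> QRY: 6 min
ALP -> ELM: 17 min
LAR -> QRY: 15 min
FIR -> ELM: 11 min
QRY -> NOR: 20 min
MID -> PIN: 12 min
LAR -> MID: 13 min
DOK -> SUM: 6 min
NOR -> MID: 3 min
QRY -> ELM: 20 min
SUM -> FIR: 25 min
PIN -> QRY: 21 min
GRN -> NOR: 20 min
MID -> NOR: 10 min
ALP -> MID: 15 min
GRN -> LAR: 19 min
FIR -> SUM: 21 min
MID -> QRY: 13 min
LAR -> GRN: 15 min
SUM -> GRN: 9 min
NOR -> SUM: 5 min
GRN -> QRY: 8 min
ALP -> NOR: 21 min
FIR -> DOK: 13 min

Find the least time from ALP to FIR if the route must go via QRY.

Shortest ALP→QRY: ALP–MID–QRY = 28
Best QRY to FIR: QRY–NOR–SUM–FIR costing 50
Total via QRY: 28 + 50 = 78 min.

78 min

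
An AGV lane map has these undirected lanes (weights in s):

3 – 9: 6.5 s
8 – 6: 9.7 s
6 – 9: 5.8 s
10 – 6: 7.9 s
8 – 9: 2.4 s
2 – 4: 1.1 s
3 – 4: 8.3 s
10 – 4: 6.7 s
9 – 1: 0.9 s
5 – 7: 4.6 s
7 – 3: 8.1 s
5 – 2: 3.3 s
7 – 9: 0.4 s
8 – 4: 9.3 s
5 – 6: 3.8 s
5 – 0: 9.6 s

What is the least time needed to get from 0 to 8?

17 s

Settle nodes by increasing distance from 0:
0: 0
5: 9.6  (via 0)
2: 12.9  (via 5)
6: 13.4  (via 5)
4: 14  (via 2)
7: 14.2  (via 5)
9: 14.6  (via 7)
1: 15.5  (via 9)
8: 17  (via 9)
Shortest route: 0 → 5 → 7 → 9 → 8 = 17 s.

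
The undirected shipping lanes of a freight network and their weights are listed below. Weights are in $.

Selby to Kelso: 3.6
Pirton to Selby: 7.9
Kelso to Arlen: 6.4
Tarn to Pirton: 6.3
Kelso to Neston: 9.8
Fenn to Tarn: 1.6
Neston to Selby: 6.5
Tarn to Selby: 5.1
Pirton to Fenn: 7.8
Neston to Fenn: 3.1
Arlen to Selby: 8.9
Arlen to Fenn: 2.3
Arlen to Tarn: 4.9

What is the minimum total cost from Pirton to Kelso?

$11.5

Shortest distances from Pirton:
Pirton: 0
Tarn: 6.3  (via Pirton)
Fenn: 7.8  (via Pirton)
Selby: 7.9  (via Pirton)
Arlen: 10.1  (via Fenn)
Neston: 10.9  (via Fenn)
Kelso: 11.5  (via Selby)
Shortest route: Pirton → Selby → Kelso = $11.5.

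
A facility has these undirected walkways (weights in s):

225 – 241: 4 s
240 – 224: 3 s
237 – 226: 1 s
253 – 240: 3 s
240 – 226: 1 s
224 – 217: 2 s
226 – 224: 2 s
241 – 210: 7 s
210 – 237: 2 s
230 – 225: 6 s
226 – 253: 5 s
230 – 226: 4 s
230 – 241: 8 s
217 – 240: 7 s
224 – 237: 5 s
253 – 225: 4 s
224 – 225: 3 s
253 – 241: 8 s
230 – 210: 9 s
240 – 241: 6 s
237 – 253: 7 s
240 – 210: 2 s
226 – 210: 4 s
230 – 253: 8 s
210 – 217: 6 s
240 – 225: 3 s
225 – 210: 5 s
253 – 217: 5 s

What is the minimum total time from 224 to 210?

Running Dijkstra from 224:
224: 0
226: 2  (via 224)
217: 2  (via 224)
237: 3  (via 226)
225: 3  (via 224)
240: 3  (via 224)
210: 5  (via 237)
Shortest route: 224–226–237–210 = 5 s.

5 s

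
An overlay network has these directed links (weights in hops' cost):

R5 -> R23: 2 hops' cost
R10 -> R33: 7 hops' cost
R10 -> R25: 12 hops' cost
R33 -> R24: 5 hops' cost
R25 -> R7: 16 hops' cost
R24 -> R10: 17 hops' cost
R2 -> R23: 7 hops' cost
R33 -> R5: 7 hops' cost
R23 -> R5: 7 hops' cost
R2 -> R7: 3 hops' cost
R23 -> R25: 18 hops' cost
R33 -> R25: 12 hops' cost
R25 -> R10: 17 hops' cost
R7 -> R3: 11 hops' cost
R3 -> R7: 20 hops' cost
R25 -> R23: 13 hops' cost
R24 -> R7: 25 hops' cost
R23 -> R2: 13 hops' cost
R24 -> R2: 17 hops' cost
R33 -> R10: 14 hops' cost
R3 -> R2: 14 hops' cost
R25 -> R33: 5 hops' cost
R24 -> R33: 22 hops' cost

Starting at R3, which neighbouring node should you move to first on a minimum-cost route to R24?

R2

Compare a few routes:
R3–R2–R23–R25–R10–R33–R24: 14+7+18+17+7+5 = 68
R3–R2–R23–R25–R33–R24: 14+7+18+5+5 = 49
The minimum is 49 hops' cost via R3–R2–R23–R25–R33–R24.
So from R3 the first move is to R2.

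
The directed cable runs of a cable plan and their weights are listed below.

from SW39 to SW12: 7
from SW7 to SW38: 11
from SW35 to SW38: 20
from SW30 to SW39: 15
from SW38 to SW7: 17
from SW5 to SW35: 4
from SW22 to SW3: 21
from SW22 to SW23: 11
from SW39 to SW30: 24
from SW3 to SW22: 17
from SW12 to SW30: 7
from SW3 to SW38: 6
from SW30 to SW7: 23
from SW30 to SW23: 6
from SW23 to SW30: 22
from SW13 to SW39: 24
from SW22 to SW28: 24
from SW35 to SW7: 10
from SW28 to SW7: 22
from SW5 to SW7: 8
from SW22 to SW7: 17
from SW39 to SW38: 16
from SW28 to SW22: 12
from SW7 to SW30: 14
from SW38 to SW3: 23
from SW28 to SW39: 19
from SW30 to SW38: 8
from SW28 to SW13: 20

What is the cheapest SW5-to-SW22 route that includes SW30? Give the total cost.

Shortest SW5→SW30: SW5–SW7–SW30 = 22
Best SW30 to SW22: SW30–SW38–SW3–SW22 costing 48
Total via SW30: 22 + 48 = 70.

70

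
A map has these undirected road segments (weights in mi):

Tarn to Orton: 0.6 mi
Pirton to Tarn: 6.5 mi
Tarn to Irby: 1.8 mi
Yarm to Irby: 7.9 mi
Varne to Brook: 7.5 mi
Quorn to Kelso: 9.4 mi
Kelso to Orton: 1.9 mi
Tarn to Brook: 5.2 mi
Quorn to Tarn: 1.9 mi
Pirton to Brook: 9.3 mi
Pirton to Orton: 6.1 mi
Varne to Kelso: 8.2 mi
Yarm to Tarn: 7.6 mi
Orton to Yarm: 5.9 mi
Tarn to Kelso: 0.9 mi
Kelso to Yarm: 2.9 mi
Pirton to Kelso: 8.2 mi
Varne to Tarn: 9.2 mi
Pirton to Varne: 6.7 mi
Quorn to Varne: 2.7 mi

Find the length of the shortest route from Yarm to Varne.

Enumerating some paths:
Yarm - Kelso - Tarn - Quorn - Varne: 2.9+0.9+1.9+2.7 = 8.4
Yarm - Kelso - Varne: 2.9+8.2 = 11.1
Yarm - Orton - Tarn - Quorn - Varne: 5.9+0.6+1.9+2.7 = 11.1
Yarm - Kelso - Orton - Tarn - Quorn - Varne: 2.9+1.9+0.6+1.9+2.7 = 10
Cheapest is Yarm - Kelso - Tarn - Quorn - Varne at 8.4 mi.

8.4 mi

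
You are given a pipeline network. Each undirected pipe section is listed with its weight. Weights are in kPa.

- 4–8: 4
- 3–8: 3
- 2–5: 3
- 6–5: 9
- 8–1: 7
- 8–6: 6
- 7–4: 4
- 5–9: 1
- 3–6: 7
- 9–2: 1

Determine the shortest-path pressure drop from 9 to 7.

Candidate routes:
9 - 5 - 6 - 8 - 4 - 7: 1+9+6+4+4 = 24
9 - 2 - 5 - 6 - 8 - 4 - 7: 1+3+9+6+4+4 = 27
9 - 5 - 6 - 3 - 8 - 4 - 7: 1+9+7+3+4+4 = 28
Cheapest is 9 - 5 - 6 - 8 - 4 - 7 at 24 kPa.

24 kPa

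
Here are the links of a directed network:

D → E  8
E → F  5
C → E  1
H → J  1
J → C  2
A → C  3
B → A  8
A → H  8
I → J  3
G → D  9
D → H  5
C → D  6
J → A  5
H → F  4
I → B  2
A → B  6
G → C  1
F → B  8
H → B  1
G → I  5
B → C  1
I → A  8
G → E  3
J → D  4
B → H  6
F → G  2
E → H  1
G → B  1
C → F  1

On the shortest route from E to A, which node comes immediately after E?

H

Candidate routes:
E - H - J - C - F - G - B - A: 1+1+2+1+2+1+8 = 16
E - H - B - A: 1+1+8 = 10
E - H - J - A: 1+1+5 = 7
Cheapest is E - H - J - A at 7.
So from E the first move is to H.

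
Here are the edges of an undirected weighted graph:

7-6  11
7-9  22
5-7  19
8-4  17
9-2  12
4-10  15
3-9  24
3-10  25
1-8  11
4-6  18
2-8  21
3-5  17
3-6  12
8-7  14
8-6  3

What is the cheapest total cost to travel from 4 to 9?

50

Candidate routes:
4 → 8 → 7 → 9: 17+14+22 = 53
4 → 8 → 2 → 9: 17+21+12 = 50
4 → 6 → 7 → 9: 18+11+22 = 51
The minimum is 50 via 4 → 8 → 2 → 9.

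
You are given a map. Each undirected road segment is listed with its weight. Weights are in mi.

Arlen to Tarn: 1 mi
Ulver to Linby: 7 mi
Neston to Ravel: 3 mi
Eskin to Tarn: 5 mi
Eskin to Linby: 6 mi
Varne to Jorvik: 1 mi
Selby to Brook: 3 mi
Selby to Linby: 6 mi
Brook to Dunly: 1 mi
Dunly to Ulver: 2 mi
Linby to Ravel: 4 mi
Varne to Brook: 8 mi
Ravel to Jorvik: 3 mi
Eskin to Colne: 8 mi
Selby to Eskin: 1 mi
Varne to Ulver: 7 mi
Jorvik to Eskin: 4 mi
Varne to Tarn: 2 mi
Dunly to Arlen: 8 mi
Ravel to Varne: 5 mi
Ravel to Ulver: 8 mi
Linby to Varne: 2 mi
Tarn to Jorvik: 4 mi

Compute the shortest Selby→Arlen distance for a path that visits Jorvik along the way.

9 mi

Best Selby to Jorvik: Selby → Eskin → Jorvik costing 5
Best Jorvik to Arlen: Jorvik → Varne → Tarn → Arlen costing 4
Total via Jorvik: 5 + 4 = 9 mi.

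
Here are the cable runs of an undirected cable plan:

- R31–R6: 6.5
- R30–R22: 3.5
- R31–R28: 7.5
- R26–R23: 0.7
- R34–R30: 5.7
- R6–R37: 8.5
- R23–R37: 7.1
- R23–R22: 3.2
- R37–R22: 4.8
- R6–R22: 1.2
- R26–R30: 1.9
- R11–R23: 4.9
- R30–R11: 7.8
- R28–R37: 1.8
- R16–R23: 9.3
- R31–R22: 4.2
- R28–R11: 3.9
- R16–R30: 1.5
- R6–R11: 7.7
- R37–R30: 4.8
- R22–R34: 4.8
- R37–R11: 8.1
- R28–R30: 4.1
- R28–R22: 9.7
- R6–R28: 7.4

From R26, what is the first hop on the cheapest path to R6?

R23

Compare a few routes:
R26 → R23 → R22 → R6: 0.7+3.2+1.2 = 5.1
R26 → R30 → R22 → R6: 1.9+3.5+1.2 = 6.6
Cheapest is R26 → R23 → R22 → R6 at 5.1.
So from R26 the first move is to R23.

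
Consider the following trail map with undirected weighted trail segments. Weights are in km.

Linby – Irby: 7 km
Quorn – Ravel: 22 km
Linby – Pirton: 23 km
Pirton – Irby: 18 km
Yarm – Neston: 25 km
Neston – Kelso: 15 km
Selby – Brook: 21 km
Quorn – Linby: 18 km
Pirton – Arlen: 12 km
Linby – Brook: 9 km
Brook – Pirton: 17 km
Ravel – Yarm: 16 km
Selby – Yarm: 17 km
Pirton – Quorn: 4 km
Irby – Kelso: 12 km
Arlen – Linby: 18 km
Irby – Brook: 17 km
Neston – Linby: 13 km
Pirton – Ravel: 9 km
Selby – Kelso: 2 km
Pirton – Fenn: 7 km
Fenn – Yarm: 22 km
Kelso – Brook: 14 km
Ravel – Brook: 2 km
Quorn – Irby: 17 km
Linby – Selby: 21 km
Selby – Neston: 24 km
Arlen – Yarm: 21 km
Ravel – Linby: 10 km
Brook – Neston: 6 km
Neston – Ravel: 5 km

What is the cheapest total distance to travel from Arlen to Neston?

Candidate routes:
Arlen–Linby–Neston: 18+13 = 31
Arlen–Linby–Brook–Neston: 18+9+6 = 33
Arlen–Pirton–Ravel–Brook–Neston: 12+9+2+6 = 29
Arlen–Pirton–Ravel–Neston: 12+9+5 = 26
The minimum is 26 km via Arlen–Pirton–Ravel–Neston.

26 km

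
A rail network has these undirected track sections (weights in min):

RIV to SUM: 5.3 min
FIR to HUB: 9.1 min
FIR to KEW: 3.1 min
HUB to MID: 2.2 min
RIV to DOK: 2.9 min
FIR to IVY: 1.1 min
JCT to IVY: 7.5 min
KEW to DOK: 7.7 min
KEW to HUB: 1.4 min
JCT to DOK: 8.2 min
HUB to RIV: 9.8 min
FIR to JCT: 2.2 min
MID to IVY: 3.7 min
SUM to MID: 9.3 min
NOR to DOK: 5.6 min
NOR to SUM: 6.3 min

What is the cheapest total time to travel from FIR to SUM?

Shortest distances from FIR:
FIR: 0
IVY: 1.1  (via FIR)
JCT: 2.2  (via FIR)
KEW: 3.1  (via FIR)
HUB: 4.5  (via KEW)
MID: 4.8  (via IVY)
DOK: 10.4  (via JCT)
RIV: 13.3  (via DOK)
SUM: 14.1  (via MID)
Shortest route: FIR → IVY → MID → SUM = 14.1 min.

14.1 min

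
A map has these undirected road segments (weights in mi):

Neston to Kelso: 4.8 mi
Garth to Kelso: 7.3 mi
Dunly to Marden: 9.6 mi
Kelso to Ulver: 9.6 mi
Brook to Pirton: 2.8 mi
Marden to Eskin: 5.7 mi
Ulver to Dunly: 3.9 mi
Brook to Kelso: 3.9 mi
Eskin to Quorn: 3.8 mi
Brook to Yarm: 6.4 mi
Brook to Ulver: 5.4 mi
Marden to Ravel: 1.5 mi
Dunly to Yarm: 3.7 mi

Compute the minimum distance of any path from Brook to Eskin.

24.6 mi

Settle nodes by increasing distance from Brook:
Brook: 0
Pirton: 2.8  (via Brook)
Kelso: 3.9  (via Brook)
Ulver: 5.4  (via Brook)
Yarm: 6.4  (via Brook)
Neston: 8.7  (via Kelso)
Dunly: 9.3  (via Ulver)
Garth: 11.2  (via Kelso)
Marden: 18.9  (via Dunly)
Ravel: 20.4  (via Marden)
Eskin: 24.6  (via Marden)
Shortest route: Brook → Ulver → Dunly → Marden → Eskin = 24.6 mi.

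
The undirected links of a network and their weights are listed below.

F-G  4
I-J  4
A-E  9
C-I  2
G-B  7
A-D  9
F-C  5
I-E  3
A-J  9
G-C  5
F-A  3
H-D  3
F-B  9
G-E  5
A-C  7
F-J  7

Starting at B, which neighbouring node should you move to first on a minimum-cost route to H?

Candidate routes:
B → G → C → F → A → D → H: 7+5+5+3+9+3 = 32
B → F → A → D → H: 9+3+9+3 = 24
B → G → C → A → D → H: 7+5+7+9+3 = 31
B → G → F → A → D → H: 7+4+3+9+3 = 26
Cheapest is B → F → A → D → H at 24.
So from B the first move is to F.

F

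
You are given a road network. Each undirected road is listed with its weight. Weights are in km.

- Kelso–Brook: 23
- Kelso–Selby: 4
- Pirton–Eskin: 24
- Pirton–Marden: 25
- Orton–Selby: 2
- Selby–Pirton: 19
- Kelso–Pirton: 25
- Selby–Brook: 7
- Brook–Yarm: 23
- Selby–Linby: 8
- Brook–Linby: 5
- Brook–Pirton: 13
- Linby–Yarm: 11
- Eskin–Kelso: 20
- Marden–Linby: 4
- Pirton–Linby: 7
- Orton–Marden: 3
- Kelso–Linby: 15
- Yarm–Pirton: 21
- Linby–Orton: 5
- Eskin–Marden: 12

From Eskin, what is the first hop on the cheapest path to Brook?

Marden

Compare a few routes:
Eskin → Marden → Orton → Selby → Brook: 12+3+2+7 = 24
Eskin → Marden → Linby → Orton → Selby → Brook: 12+4+5+2+7 = 30
Eskin → Marden → Orton → Linby → Brook: 12+3+5+5 = 25
Eskin → Marden → Linby → Brook: 12+4+5 = 21
Cheapest is Eskin → Marden → Linby → Brook at 21 km.
So from Eskin the first move is to Marden.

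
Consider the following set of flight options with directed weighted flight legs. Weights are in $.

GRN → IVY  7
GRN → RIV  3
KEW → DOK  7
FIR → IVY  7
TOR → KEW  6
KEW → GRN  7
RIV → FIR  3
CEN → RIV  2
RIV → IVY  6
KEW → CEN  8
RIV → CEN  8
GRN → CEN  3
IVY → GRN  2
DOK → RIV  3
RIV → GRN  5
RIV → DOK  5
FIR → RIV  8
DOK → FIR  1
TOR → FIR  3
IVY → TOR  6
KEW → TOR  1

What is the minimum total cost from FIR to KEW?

$19

Compare a few routes:
FIR → RIV → IVY → TOR → KEW: 8+6+6+6 = 26
FIR → IVY → TOR → KEW: 7+6+6 = 19
FIR → RIV → GRN → IVY → TOR → KEW: 8+5+7+6+6 = 32
The minimum is $19 via FIR → IVY → TOR → KEW.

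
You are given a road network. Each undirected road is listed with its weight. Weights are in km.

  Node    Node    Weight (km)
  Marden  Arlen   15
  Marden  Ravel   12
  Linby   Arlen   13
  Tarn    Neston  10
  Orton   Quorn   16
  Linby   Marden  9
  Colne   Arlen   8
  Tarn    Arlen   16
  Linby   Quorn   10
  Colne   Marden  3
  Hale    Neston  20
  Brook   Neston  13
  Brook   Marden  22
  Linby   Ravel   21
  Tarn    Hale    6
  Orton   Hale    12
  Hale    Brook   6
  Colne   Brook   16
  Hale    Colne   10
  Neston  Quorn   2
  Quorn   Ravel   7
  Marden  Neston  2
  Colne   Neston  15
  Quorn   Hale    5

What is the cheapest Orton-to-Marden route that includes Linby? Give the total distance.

Best Orton to Linby: Orton → Quorn → Linby costing 26
Shortest Linby→Marden: Linby → Marden = 9
Total via Linby: 26 + 9 = 35 km.

35 km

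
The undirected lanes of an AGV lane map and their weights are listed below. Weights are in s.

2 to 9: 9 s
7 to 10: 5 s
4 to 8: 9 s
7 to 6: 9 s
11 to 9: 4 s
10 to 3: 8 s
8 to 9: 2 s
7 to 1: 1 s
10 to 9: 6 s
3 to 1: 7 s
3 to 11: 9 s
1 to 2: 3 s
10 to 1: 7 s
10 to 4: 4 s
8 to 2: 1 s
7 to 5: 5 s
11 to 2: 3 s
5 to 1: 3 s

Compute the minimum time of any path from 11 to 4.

Shortest distances from 11:
11: 0
2: 3  (via 11)
8: 4  (via 2)
9: 4  (via 11)
1: 6  (via 2)
7: 7  (via 1)
3: 9  (via 11)
5: 9  (via 1)
10: 10  (via 9)
4: 13  (via 8)
Shortest route: 11 → 2 → 8 → 4 = 13 s.

13 s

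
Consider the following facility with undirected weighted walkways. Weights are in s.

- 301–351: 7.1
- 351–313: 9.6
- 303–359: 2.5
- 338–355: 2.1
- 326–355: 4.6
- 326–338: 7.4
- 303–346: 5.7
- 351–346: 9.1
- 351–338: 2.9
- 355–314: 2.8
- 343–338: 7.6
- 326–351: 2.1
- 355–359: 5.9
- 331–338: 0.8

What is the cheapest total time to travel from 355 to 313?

Candidate routes:
355–338–351–313: 2.1+2.9+9.6 = 14.6
355–326–338–351–313: 4.6+7.4+2.9+9.6 = 24.5
355–326–351–313: 4.6+2.1+9.6 = 16.3
355–338–326–351–313: 2.1+7.4+2.1+9.6 = 21.2
Cheapest is 355–338–351–313 at 14.6 s.

14.6 s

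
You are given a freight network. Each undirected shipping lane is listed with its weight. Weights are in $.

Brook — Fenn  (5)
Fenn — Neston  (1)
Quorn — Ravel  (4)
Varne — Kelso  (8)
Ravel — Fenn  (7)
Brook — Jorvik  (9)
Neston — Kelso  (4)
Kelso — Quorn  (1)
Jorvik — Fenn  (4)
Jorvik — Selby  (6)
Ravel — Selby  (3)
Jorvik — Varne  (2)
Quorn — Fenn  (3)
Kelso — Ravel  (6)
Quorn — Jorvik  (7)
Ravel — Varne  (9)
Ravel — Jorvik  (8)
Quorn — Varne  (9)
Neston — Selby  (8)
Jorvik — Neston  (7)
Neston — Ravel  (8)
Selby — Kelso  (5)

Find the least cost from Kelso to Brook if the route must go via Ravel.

Best Kelso to Ravel: Kelso → Quorn → Ravel costing 5
Shortest Ravel→Brook: Ravel → Fenn → Brook = 12
Total via Ravel: 5 + 12 = $17.

$17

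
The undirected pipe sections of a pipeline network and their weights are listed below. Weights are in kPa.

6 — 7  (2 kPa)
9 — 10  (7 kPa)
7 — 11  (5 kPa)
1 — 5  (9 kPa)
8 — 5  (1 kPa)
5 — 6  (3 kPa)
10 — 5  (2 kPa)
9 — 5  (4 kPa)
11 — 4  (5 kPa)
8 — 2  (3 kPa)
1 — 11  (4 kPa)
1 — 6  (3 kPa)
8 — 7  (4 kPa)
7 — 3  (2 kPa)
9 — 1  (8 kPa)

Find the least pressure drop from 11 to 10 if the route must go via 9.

18 kPa

Shortest 11→9: 11–1–9 = 12
Shortest 9→10: 9–5–10 = 6
Total via 9: 12 + 6 = 18 kPa.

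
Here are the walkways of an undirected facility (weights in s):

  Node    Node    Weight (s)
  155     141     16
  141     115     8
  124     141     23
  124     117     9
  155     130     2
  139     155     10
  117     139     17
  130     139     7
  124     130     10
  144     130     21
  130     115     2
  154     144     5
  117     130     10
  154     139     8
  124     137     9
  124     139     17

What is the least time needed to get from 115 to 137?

21 s

Enumerating some paths:
115 - 130 - 124 - 137: 2+10+9 = 21
115 - 130 - 139 - 124 - 137: 2+7+17+9 = 35
115 - 141 - 124 - 137: 8+23+9 = 40
115 - 130 - 117 - 124 - 137: 2+10+9+9 = 30
The minimum is 21 s via 115 - 130 - 124 - 137.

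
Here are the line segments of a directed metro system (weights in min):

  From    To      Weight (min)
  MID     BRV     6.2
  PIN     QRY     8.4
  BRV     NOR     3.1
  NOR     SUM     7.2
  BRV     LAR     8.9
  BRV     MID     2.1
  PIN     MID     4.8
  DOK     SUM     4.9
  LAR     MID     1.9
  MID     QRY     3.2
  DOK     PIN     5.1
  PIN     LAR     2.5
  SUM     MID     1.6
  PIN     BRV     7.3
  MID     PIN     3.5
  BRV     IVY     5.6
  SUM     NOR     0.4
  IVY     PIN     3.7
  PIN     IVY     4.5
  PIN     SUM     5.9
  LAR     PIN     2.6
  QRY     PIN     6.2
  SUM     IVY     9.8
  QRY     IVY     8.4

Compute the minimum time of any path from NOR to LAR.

Compare a few routes:
NOR → SUM → MID → PIN → LAR: 7.2+1.6+3.5+2.5 = 14.8
NOR → SUM → MID → BRV → LAR: 7.2+1.6+6.2+8.9 = 23.9
NOR → SUM → IVY → PIN → LAR: 7.2+9.8+3.7+2.5 = 23.2
NOR → SUM → MID → QRY → PIN → LAR: 7.2+1.6+3.2+6.2+2.5 = 20.7
The minimum is 14.8 min via NOR → SUM → MID → PIN → LAR.

14.8 min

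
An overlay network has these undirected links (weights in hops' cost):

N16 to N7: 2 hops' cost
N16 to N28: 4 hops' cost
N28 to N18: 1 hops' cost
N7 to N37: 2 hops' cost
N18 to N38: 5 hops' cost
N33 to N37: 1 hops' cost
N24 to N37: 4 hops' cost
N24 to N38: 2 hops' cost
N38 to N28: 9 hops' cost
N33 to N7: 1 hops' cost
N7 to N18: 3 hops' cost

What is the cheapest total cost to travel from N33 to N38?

Shortest distances from N33:
N33: 0
N7: 1  (via N33)
N37: 1  (via N33)
N16: 3  (via N7)
N18: 4  (via N7)
N28: 5  (via N18)
N24: 5  (via N37)
N38: 7  (via N24)
Shortest route: N33–N37–N24–N38 = 7 hops' cost.

7 hops' cost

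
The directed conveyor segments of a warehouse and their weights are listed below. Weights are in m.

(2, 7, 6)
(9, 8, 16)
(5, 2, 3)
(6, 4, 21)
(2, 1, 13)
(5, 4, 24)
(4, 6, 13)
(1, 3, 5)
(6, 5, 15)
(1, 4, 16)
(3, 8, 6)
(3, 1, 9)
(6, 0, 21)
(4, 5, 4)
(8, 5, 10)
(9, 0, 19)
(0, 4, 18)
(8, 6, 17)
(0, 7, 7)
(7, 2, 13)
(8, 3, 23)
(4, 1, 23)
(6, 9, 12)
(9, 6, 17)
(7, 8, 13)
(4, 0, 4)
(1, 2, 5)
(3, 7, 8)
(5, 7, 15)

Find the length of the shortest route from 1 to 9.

Settle nodes by increasing distance from 1:
1: 0
2: 5  (via 1)
3: 5  (via 1)
7: 11  (via 2)
8: 11  (via 3)
4: 16  (via 1)
0: 20  (via 4)
5: 20  (via 4)
6: 28  (via 8)
9: 40  (via 6)
Shortest route: 1–3–8–6–9 = 40 m.

40 m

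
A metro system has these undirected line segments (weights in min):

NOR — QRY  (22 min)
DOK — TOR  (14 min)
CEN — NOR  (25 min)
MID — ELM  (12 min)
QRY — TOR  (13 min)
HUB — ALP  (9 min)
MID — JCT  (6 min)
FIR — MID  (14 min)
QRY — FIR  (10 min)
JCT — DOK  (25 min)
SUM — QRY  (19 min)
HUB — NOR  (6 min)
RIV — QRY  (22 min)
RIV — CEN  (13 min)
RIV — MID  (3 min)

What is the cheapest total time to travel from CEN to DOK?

47 min

Candidate routes:
CEN–RIV–MID–FIR–QRY–TOR–DOK: 13+3+14+10+13+14 = 67
CEN–RIV–MID–JCT–DOK: 13+3+6+25 = 47
CEN–RIV–QRY–TOR–DOK: 13+22+13+14 = 62
CEN–NOR–QRY–TOR–DOK: 25+22+13+14 = 74
Cheapest is CEN–RIV–MID–JCT–DOK at 47 min.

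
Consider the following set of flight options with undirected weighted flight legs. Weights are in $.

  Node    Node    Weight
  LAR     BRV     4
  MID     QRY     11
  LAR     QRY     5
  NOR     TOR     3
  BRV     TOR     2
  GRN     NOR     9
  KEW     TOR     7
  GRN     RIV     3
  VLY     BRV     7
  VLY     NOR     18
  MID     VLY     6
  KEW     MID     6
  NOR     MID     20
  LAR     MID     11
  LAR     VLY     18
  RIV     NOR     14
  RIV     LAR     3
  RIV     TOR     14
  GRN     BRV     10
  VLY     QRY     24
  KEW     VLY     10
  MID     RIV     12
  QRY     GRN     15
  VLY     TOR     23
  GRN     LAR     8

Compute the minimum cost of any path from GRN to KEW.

Candidate routes:
GRN - RIV - MID - KEW: 3+12+6 = 21
GRN - NOR - TOR - KEW: 9+3+7 = 19
GRN - LAR - BRV - TOR - KEW: 8+4+2+7 = 21
Cheapest is GRN - NOR - TOR - KEW at $19.

$19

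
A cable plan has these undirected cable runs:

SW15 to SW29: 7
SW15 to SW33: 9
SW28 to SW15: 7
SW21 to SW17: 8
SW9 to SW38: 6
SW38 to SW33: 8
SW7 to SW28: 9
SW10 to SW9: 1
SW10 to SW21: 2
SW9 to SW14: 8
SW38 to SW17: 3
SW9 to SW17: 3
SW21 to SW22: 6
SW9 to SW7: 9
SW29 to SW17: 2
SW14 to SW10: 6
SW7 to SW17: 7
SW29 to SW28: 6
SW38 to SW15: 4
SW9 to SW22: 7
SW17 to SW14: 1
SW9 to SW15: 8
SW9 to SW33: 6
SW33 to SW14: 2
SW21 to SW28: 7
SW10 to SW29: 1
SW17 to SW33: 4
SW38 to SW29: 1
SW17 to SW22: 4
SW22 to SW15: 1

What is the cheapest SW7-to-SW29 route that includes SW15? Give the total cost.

Best SW7 to SW15: SW7 → SW17 → SW22 → SW15 costing 12
Shortest SW15→SW29: SW15 → SW38 → SW29 = 5
Total via SW15: 12 + 5 = 17.

17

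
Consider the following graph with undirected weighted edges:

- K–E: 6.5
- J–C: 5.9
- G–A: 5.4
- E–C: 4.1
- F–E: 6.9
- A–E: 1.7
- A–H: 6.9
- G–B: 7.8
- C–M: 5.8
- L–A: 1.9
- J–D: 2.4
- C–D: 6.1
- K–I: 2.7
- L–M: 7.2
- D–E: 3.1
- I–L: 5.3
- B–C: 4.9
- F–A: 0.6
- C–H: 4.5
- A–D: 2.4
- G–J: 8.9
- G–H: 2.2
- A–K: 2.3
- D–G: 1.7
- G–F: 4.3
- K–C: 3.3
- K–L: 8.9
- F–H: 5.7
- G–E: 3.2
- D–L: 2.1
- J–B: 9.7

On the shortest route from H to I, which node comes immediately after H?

Compare a few routes:
H → F → A → K → I: 5.7+0.6+2.3+2.7 = 11.3
H → C → K → I: 4.5+3.3+2.7 = 10.5
The minimum is 10.5 via H → C → K → I.
So from H the first move is to C.

C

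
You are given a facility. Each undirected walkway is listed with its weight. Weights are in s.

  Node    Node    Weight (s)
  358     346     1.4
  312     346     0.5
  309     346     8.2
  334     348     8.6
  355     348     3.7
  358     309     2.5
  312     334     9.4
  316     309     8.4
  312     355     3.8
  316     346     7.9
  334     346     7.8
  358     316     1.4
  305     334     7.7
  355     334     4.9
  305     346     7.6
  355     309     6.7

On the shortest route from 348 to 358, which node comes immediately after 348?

355

Compare a few routes:
348 → 355 → 312 → 346 → 358: 3.7+3.8+0.5+1.4 = 9.4
348 → 355 → 309 → 358: 3.7+6.7+2.5 = 12.9
Cheapest is 348 → 355 → 312 → 346 → 358 at 9.4 s.
So from 348 the first move is to 355.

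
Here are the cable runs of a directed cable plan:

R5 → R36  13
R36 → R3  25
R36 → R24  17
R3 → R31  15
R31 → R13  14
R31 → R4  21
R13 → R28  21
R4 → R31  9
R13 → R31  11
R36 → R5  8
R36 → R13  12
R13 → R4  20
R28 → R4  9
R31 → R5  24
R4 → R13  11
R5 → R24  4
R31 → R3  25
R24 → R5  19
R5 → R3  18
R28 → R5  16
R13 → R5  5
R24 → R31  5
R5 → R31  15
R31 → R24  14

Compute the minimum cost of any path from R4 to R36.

29

Compare a few routes:
R4–R31–R5–R36: 9+24+13 = 46
R4–R13–R5–R36: 11+5+13 = 29
R4–R31–R24–R5–R36: 9+14+19+13 = 55
R4–R31–R13–R5–R36: 9+14+5+13 = 41
The minimum is 29 via R4–R13–R5–R36.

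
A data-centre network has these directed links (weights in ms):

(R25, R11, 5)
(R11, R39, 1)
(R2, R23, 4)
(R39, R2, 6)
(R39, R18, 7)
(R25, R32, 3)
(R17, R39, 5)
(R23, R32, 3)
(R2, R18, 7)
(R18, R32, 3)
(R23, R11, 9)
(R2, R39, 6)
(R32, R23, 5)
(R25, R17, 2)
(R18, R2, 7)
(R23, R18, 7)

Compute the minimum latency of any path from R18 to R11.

17 ms

Shortest distances from R18:
R18: 0
R32: 3  (via R18)
R2: 7  (via R18)
R23: 8  (via R32)
R39: 13  (via R2)
R11: 17  (via R23)
Shortest route: R18 → R32 → R23 → R11 = 17 ms.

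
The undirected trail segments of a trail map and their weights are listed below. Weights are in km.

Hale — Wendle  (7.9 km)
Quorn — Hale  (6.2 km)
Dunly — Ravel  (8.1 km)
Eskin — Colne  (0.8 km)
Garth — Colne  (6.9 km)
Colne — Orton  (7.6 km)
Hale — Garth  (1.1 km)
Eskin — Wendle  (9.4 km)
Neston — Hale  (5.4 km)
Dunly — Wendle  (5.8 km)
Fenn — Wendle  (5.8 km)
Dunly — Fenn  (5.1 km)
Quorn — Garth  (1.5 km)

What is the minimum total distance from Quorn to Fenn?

Compare a few routes:
Quorn - Hale - Wendle - Fenn: 6.2+7.9+5.8 = 19.9
Quorn - Garth - Hale - Wendle - Fenn: 1.5+1.1+7.9+5.8 = 16.3
Quorn - Garth - Hale - Wendle - Dunly - Fenn: 1.5+1.1+7.9+5.8+5.1 = 21.4
Cheapest is Quorn - Garth - Hale - Wendle - Fenn at 16.3 km.

16.3 km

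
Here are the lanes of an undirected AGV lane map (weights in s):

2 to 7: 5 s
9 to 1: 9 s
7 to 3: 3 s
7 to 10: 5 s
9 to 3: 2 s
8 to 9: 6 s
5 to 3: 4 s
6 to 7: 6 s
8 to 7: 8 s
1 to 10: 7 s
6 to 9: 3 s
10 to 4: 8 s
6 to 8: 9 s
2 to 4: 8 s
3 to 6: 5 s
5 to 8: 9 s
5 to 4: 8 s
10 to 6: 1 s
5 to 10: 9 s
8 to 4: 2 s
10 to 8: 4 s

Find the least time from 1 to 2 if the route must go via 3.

Shortest 1→3: 1 → 9 → 3 = 11
Shortest 3→2: 3 → 7 → 2 = 8
Total via 3: 11 + 8 = 19 s.

19 s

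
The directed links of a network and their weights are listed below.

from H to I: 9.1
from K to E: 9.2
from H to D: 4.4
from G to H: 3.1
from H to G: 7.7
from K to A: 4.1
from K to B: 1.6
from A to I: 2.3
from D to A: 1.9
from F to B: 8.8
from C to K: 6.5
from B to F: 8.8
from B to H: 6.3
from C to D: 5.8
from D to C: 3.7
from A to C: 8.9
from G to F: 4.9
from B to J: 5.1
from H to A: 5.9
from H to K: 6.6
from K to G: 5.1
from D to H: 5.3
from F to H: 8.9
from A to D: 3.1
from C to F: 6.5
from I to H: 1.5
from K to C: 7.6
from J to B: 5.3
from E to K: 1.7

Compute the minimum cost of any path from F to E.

Shortest distances from F:
F: 0
B: 8.8  (via F)
H: 8.9  (via F)
D: 13.3  (via H)
J: 13.9  (via B)
A: 14.8  (via H)
K: 15.5  (via H)
G: 16.6  (via H)
C: 17  (via D)
I: 17.1  (via A)
E: 24.7  (via K)
Shortest route: F → H → K → E = 24.7.

24.7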